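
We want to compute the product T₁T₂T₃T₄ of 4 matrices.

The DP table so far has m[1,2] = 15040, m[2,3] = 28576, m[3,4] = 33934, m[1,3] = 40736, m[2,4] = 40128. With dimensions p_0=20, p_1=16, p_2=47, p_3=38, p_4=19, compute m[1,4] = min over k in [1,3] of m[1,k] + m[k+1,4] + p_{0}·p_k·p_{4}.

46208

m[1,4] = min over k∈[1,3] of m[1,k]+m[k+1,4]+p_{0}·p_k·p_{4}.
k=1: 0 + 40128 + 20·16·19 = 46208; k=2: 15040 + 33934 + 20·47·19 = 66834; k=3: 40736 + 0 + 20·38·19 = 55176.
Minimum: 46208 at k=1.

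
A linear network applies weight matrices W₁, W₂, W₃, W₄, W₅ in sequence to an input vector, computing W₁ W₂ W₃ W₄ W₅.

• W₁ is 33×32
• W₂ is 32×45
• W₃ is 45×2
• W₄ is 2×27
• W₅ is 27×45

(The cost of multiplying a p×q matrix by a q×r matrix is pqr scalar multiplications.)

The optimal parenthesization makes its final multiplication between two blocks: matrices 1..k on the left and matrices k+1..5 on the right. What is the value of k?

Adjacent pairs: W₁W₂ = 33·32·45 = 47520; W₂W₃ = 32·45·2 = 2880; W₃W₄ = 45·2·27 = 2430; W₄W₅ = 2·27·45 = 2430.
Length 3: W₁..W₃: k=1: 0+2880+33·32·2=4992; k=2: 47520+0+33·45·2=50490 → min 4992 | W₂..W₄: k=2: 0+2430+32·45·27=41310; k=3: 2880+0+32·2·27=4608 → min 4608 | W₃..W₅: k=3: 0+2430+45·2·45=6480; k=4: 2430+0+45·27·45=57105 → min 6480.
Length 4: W₁..W₄: k=1: 0+4608+33·32·27=33120; k=2: 47520+2430+33·45·27=90045; k=3: 4992+0+33·2·27=6774 → min 6774 | W₂..W₅: k=2: 0+6480+32·45·45=71280; k=3: 2880+2430+32·2·45=8190; k=4: 4608+0+32·27·45=43488 → min 8190.
Top-level splits: k=1: (W₁..W₁)·(W₂..W₅) → 0+8190+33·32·45 = 55710; k=2: (W₁..W₂)·(W₃..W₅) → 47520+6480+33·45·45 = 120825; k=3: (W₁..W₃)·(W₄..W₅) → 4992+2430+33·2·45 = 10392; k=4: (W₁..W₄)·(W₅..W₅) → 6774+0+33·27·45 = 46869.
Best split is after W₃, i.e. k = 3.

3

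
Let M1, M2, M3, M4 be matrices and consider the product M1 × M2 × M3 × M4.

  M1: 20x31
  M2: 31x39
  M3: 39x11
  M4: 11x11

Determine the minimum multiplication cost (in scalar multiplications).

Adjacent pairs: M1M2 = 20·31·39 = 24180; M2M3 = 31·39·11 = 13299; M3M4 = 39·11·11 = 4719.
Length 3: M1..M3: k=1: 0+13299+20·31·11=20119; k=2: 24180+0+20·39·11=32760 → min 20119 | M2..M4: k=2: 0+4719+31·39·11=18018; k=3: 13299+0+31·11·11=17050 → min 17050.
Length 4: M1..M4: k=1: 0+17050+20·31·11=23870; k=2: 24180+4719+20·39·11=37479; k=3: 20119+0+20·11·11=22539 → min 22539.
Optimal order: ((M1 × (M2 × M3)) × M4) with cost 22539.

22539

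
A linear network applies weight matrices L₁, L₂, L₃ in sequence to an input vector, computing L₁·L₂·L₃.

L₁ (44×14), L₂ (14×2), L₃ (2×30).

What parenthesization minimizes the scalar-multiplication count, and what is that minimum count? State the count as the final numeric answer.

3872

(L₁·(L₂·L₃)): cost 19320.
((L₁·L₂)·L₃): cost 3872.
Optimal: ((L₁·L₂)·L₃) with cost 3872.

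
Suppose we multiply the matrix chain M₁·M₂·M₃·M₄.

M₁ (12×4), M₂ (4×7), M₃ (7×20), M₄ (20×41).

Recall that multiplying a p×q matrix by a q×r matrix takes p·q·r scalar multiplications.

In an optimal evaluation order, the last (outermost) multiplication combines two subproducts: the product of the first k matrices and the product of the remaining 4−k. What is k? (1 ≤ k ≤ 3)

Adjacent pairs: M₁M₂ = 12·4·7 = 336; M₂M₃ = 4·7·20 = 560; M₃M₄ = 7·20·41 = 5740.
Length 3: M₁..M₃: k=1: 0+560+12·4·20=1520; k=2: 336+0+12·7·20=2016 → min 1520 | M₂..M₄: k=2: 0+5740+4·7·41=6888; k=3: 560+0+4·20·41=3840 → min 3840.
Top-level splits: k=1: (M₁..M₁)·(M₂..M₄) → 0+3840+12·4·41 = 5808; k=2: (M₁..M₂)·(M₃..M₄) → 336+5740+12·7·41 = 9520; k=3: (M₁..M₃)·(M₄..M₄) → 1520+0+12·20·41 = 11360.
Best split is after M₁, i.e. k = 1.

1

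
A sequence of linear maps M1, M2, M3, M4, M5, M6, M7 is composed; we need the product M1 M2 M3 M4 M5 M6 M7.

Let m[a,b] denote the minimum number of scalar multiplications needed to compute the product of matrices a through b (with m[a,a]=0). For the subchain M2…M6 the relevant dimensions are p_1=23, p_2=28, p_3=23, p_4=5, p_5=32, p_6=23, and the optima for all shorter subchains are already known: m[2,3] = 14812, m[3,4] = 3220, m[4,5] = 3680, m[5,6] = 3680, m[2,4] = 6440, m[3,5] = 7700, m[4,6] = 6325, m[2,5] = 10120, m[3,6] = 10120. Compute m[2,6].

m[2,6] = min over k∈[2,5] of m[2,k]+m[k+1,6]+p_{1}·p_k·p_{6}.
k=2: 0 + 10120 + 23·28·23 = 24932; k=3: 14812 + 6325 + 23·23·23 = 33304; k=4: 6440 + 3680 + 23·5·23 = 12765; k=5: 10120 + 0 + 23·32·23 = 27048.
Minimum: 12765 at k=4.

12765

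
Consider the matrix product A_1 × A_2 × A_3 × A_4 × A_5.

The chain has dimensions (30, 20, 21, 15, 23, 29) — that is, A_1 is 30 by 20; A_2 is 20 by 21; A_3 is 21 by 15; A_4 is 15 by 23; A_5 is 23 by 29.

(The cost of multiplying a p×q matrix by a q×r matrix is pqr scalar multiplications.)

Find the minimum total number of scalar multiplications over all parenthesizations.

38355

Adjacent pairs: A_1A_2 = 30·20·21 = 12600; A_2A_3 = 20·21·15 = 6300; A_3A_4 = 21·15·23 = 7245; A_4A_5 = 15·23·29 = 10005.
Length 3: A_1..A_3: k=1: 0+6300+30·20·15=15300; k=2: 12600+0+30·21·15=22050 → min 15300 | A_2..A_4: k=2: 0+7245+20·21·23=16905; k=3: 6300+0+20·15·23=13200 → min 13200 | A_3..A_5: k=3: 0+10005+21·15·29=19140; k=4: 7245+0+21·23·29=21252 → min 19140.
Length 4: A_1..A_4: k=1: 0+13200+30·20·23=27000; k=2: 12600+7245+30·21·23=34335; k=3: 15300+0+30·15·23=25650 → min 25650 | A_2..A_5: k=2: 0+19140+20·21·29=31320; k=3: 6300+10005+20·15·29=25005; k=4: 13200+0+20·23·29=26540 → min 25005.
Length 5: A_1..A_5: k=1: 0+25005+30·20·29=42405; k=2: 12600+19140+30·21·29=50010; k=3: 15300+10005+30·15·29=38355; k=4: 25650+0+30·23·29=45660 → min 38355.
Optimal order: ((A_1 × (A_2 × A_3)) × (A_4 × A_5)) with cost 38355.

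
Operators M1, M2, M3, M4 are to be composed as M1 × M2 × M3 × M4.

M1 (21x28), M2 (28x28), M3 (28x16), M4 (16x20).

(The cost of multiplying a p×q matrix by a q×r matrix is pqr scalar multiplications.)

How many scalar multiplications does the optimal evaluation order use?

28672

Adjacent pairs: M1M2 = 21·28·28 = 16464; M2M3 = 28·28·16 = 12544; M3M4 = 28·16·20 = 8960.
Length 3: M1..M3: k=1: 0+12544+21·28·16=21952; k=2: 16464+0+21·28·16=25872 → min 21952 | M2..M4: k=2: 0+8960+28·28·20=24640; k=3: 12544+0+28·16·20=21504 → min 21504.
Length 4: M1..M4: k=1: 0+21504+21·28·20=33264; k=2: 16464+8960+21·28·20=37184; k=3: 21952+0+21·16·20=28672 → min 28672.
Optimal order: ((M1 × (M2 × M3)) × M4) with cost 28672.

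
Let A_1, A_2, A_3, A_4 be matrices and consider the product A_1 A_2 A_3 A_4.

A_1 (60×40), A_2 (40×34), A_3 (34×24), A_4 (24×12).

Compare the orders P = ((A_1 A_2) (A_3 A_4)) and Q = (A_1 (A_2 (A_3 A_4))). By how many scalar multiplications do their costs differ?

60960

Order P = ((A_1 A_2) (A_3 A_4)): (A_1 A_2): 60×40 by 40×34 → 60×34, cost 60·40·34 = 81600; (A_3 A_4): 34×24 by 24×12 → 34×12, cost 34·24·12 = 9792; ((A_1 A_2) (A_3 A_4)): 60×34 by 34×12 → 60×12, cost 60·34·12 = 24480; cumulative 115872. Total 115872.
Order Q = (A_1 (A_2 (A_3 A_4))): (A_3 A_4): 34×24 by 24×12 → 34×12, cost 34·24·12 = 9792; (A_2 (A_3 A_4)): 40×34 by 34×12 → 40×12, cost 40·34·12 = 16320; cumulative 26112; (A_1 (A_2 (A_3 A_4))): 60×40 by 40×12 → 60×12, cost 60·40·12 = 28800; cumulative 54912. Total 54912.
Difference: |115872 − 54912| = 60960.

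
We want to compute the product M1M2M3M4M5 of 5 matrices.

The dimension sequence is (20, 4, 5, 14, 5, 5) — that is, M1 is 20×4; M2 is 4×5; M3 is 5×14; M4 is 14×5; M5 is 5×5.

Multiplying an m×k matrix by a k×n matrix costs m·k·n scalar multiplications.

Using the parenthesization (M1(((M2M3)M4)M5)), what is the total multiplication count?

1060

(M2M3): 4×5 by 5×14 → 4×14, cost 4·5·14 = 280
((M2M3)M4): 4×14 by 14×5 → 4×5, cost 4·14·5 = 280; cumulative 560
(((M2M3)M4)M5): 4×5 by 5×5 → 4×5, cost 4·5·5 = 100; cumulative 660
(M1(((M2M3)M4)M5)): 20×4 by 4×5 → 20×5, cost 20·4·5 = 400; cumulative 1060
Total: 1060 scalar multiplications.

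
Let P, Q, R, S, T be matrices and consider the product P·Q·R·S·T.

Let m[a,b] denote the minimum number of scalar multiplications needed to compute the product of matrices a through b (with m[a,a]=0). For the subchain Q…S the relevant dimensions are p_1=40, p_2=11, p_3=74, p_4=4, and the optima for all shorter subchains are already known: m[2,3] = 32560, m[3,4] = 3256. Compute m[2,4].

m[2,4] = min over k∈[2,3] of m[2,k]+m[k+1,4]+p_{1}·p_k·p_{4}.
k=2: 0 + 3256 + 40·11·4 = 5016; k=3: 32560 + 0 + 40·74·4 = 44400.
Minimum: 5016 at k=2.

5016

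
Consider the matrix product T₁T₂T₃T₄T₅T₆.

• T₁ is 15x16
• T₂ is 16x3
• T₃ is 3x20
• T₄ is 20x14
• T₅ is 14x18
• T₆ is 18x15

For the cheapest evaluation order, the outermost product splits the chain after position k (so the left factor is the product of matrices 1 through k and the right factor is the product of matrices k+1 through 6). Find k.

Adjacent pairs: T₁T₂ = 15·16·3 = 720; T₂T₃ = 16·3·20 = 960; T₃T₄ = 3·20·14 = 840; T₄T₅ = 20·14·18 = 5040; T₅T₆ = 14·18·15 = 3780.
Length 3: T₁..T₃: k=1: 0+960+15·16·20=5760; k=2: 720+0+15·3·20=1620 → min 1620 | T₂..T₄: k=2: 0+840+16·3·14=1512; k=3: 960+0+16·20·14=5440 → min 1512 | T₃..T₅: k=3: 0+5040+3·20·18=6120; k=4: 840+0+3·14·18=1596 → min 1596 | T₄..T₆: k=4: 0+3780+20·14·15=7980; k=5: 5040+0+20·18·15=10440 → min 7980.
Length 4: T₁..T₄: k=1: 0+1512+15·16·14=4872; k=2: 720+840+15·3·14=2190; k=3: 1620+0+15·20·14=5820 → min 2190 | T₂..T₅: k=2: 0+1596+16·3·18=2460; k=3: 960+5040+16·20·18=11760; k=4: 1512+0+16·14·18=5544 → min 2460 | T₃..T₆: k=3: 0+7980+3·20·15=8880; k=4: 840+3780+3·14·15=5250; k=5: 1596+0+3·18·15=2406 → min 2406.
Length 5: T₁..T₅: k=1: 0+2460+15·16·18=6780; k=2: 720+1596+15·3·18=3126; k=3: 1620+5040+15·20·18=12060; k=4: 2190+0+15·14·18=5970 → min 3126 | T₂..T₆: k=2: 0+2406+16·3·15=3126; k=3: 960+7980+16·20·15=13740; k=4: 1512+3780+16·14·15=8652; k=5: 2460+0+16·18·15=6780 → min 3126.
Top-level splits: k=1: (T₁..T₁)·(T₂..T₆) → 0+3126+15·16·15 = 6726; k=2: (T₁..T₂)·(T₃..T₆) → 720+2406+15·3·15 = 3801; k=3: (T₁..T₃)·(T₄..T₆) → 1620+7980+15·20·15 = 14100; k=4: (T₁..T₄)·(T₅..T₆) → 2190+3780+15·14·15 = 9120; k=5: (T₁..T₅)·(T₆..T₆) → 3126+0+15·18·15 = 7176.
Best split is after T₂, i.e. k = 2.

2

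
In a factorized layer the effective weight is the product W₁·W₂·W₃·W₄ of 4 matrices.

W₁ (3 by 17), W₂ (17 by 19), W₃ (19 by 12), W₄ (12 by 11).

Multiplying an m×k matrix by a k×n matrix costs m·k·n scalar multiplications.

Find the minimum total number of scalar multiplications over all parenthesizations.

Adjacent pairs: W₁W₂ = 3·17·19 = 969; W₂W₃ = 17·19·12 = 3876; W₃W₄ = 19·12·11 = 2508.
Length 3: W₁..W₃: k=1: 0+3876+3·17·12=4488; k=2: 969+0+3·19·12=1653 → min 1653 | W₂..W₄: k=2: 0+2508+17·19·11=6061; k=3: 3876+0+17·12·11=6120 → min 6061.
Length 4: W₁..W₄: k=1: 0+6061+3·17·11=6622; k=2: 969+2508+3·19·11=4104; k=3: 1653+0+3·12·11=2049 → min 2049.
Optimal order: (((W₁·W₂)·W₃)·W₄) with cost 2049.

2049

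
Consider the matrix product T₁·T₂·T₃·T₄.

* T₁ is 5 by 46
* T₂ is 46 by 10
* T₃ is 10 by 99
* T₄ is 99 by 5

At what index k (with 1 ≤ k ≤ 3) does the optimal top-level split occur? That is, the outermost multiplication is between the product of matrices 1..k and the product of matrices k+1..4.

Adjacent pairs: T₁T₂ = 5·46·10 = 2300; T₂T₃ = 46·10·99 = 45540; T₃T₄ = 10·99·5 = 4950.
Length 3: T₁..T₃: k=1: 0+45540+5·46·99=68310; k=2: 2300+0+5·10·99=7250 → min 7250 | T₂..T₄: k=2: 0+4950+46·10·5=7250; k=3: 45540+0+46·99·5=68310 → min 7250.
Top-level splits: k=1: (T₁..T₁)·(T₂..T₄) → 0+7250+5·46·5 = 8400; k=2: (T₁..T₂)·(T₃..T₄) → 2300+4950+5·10·5 = 7500; k=3: (T₁..T₃)·(T₄..T₄) → 7250+0+5·99·5 = 9725.
Best split is after T₂, i.e. k = 2.

2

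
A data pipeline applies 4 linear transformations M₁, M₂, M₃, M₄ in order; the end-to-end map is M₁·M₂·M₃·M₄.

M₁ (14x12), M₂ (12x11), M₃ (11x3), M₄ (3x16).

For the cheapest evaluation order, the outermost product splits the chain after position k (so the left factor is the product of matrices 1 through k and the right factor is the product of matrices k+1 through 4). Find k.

Adjacent pairs: M₁M₂ = 14·12·11 = 1848; M₂M₃ = 12·11·3 = 396; M₃M₄ = 11·3·16 = 528.
Length 3: M₁..M₃: k=1: 0+396+14·12·3=900; k=2: 1848+0+14·11·3=2310 → min 900 | M₂..M₄: k=2: 0+528+12·11·16=2640; k=3: 396+0+12·3·16=972 → min 972.
Top-level splits: k=1: (M₁..M₁)·(M₂..M₄) → 0+972+14·12·16 = 3660; k=2: (M₁..M₂)·(M₃..M₄) → 1848+528+14·11·16 = 4840; k=3: (M₁..M₃)·(M₄..M₄) → 900+0+14·3·16 = 1572.
Best split is after M₃, i.e. k = 3.

3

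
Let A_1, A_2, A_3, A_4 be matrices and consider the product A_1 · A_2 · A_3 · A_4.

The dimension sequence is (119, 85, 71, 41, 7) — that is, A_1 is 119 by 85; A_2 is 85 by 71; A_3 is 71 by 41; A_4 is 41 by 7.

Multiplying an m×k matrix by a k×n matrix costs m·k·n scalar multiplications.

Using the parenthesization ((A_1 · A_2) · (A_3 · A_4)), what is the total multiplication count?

797685

(A_1 · A_2): 119×85 by 85×71 → 119×71, cost 119·85·71 = 718165
(A_3 · A_4): 71×41 by 41×7 → 71×7, cost 71·41·7 = 20377
((A_1 · A_2) · (A_3 · A_4)): 119×71 by 71×7 → 119×7, cost 119·71·7 = 59143; cumulative 797685
Total: 797685 scalar multiplications.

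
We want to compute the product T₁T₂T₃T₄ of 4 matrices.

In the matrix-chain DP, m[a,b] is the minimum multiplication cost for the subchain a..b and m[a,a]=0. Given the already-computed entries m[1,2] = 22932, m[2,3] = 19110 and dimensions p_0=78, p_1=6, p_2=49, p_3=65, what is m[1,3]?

49530

m[1,3] = min over k∈[1,2] of m[1,k]+m[k+1,3]+p_{0}·p_k·p_{3}.
k=1: 0 + 19110 + 78·6·65 = 49530; k=2: 22932 + 0 + 78·49·65 = 271362.
Minimum: 49530 at k=1.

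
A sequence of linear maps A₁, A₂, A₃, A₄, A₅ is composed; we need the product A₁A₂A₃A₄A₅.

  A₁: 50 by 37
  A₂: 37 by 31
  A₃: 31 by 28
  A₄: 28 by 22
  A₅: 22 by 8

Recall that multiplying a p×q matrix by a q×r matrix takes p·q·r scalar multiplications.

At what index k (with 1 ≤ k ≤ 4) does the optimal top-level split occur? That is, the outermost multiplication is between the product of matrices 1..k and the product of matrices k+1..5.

1

Adjacent pairs: A₁A₂ = 50·37·31 = 57350; A₂A₃ = 37·31·28 = 32116; A₃A₄ = 31·28·22 = 19096; A₄A₅ = 28·22·8 = 4928.
Length 3: A₁..A₃: k=1: 0+32116+50·37·28=83916; k=2: 57350+0+50·31·28=100750 → min 83916 | A₂..A₄: k=2: 0+19096+37·31·22=44330; k=3: 32116+0+37·28·22=54908 → min 44330 | A₃..A₅: k=3: 0+4928+31·28·8=11872; k=4: 19096+0+31·22·8=24552 → min 11872.
Length 4: A₁..A₄: k=1: 0+44330+50·37·22=85030; k=2: 57350+19096+50·31·22=110546; k=3: 83916+0+50·28·22=114716 → min 85030 | A₂..A₅: k=2: 0+11872+37·31·8=21048; k=3: 32116+4928+37·28·8=45332; k=4: 44330+0+37·22·8=50842 → min 21048.
Top-level splits: k=1: (A₁..A₁)·(A₂..A₅) → 0+21048+50·37·8 = 35848; k=2: (A₁..A₂)·(A₃..A₅) → 57350+11872+50·31·8 = 81622; k=3: (A₁..A₃)·(A₄..A₅) → 83916+4928+50·28·8 = 100044; k=4: (A₁..A₄)·(A₅..A₅) → 85030+0+50·22·8 = 93830.
Best split is after A₁, i.e. k = 1.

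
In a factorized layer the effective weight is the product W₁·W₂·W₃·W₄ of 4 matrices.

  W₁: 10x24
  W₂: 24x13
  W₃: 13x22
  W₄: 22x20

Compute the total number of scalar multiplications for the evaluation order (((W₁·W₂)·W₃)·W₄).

(W₁·W₂): 10×24 by 24×13 → 10×13, cost 10·24·13 = 3120
((W₁·W₂)·W₃): 10×13 by 13×22 → 10×22, cost 10·13·22 = 2860; cumulative 5980
(((W₁·W₂)·W₃)·W₄): 10×22 by 22×20 → 10×20, cost 10·22·20 = 4400; cumulative 10380
Total: 10380 scalar multiplications.

10380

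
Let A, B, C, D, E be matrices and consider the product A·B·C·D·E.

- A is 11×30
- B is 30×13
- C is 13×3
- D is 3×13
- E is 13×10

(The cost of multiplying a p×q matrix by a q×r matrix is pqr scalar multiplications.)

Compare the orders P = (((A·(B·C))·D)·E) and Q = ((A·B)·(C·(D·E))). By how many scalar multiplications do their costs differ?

Order P = (((A·(B·C))·D)·E): (B·C): 30×13 by 13×3 → 30×3, cost 30·13·3 = 1170; (A·(B·C)): 11×30 by 30×3 → 11×3, cost 11·30·3 = 990; cumulative 2160; ((A·(B·C))·D): 11×3 by 3×13 → 11×13, cost 11·3·13 = 429; cumulative 2589; (((A·(B·C))·D)·E): 11×13 by 13×10 → 11×10, cost 11·13·10 = 1430; cumulative 4019. Total 4019.
Order Q = ((A·B)·(C·(D·E))): (A·B): 11×30 by 30×13 → 11×13, cost 11·30·13 = 4290; (D·E): 3×13 by 13×10 → 3×10, cost 3·13·10 = 390; (C·(D·E)): 13×3 by 3×10 → 13×10, cost 13·3·10 = 390; cumulative 780; ((A·B)·(C·(D·E))): 11×13 by 13×10 → 11×10, cost 11·13·10 = 1430; cumulative 6500. Total 6500.
Difference: |4019 − 6500| = 2481.

2481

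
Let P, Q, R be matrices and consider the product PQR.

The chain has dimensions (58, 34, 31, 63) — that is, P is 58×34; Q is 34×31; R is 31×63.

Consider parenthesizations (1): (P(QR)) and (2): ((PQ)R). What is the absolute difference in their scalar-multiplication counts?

16232

Order (1) = (P(QR)): (QR): 34×31 by 31×63 → 34×63, cost 34·31·63 = 66402; (P(QR)): 58×34 by 34×63 → 58×63, cost 58·34·63 = 124236; cumulative 190638. Total 190638.
Order (2) = ((PQ)R): (PQ): 58×34 by 34×31 → 58×31, cost 58·34·31 = 61132; ((PQ)R): 58×31 by 31×63 → 58×63, cost 58·31·63 = 113274; cumulative 174406. Total 174406.
Difference: |190638 − 174406| = 16232.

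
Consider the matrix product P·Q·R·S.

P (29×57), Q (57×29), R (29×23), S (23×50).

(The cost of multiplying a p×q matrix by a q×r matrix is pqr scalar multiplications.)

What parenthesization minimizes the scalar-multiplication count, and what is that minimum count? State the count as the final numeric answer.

100630

Adjacent pairs: PQ = 29·57·29 = 47937; QR = 57·29·23 = 38019; RS = 29·23·50 = 33350.
Length 3: P..R: k=1: 0+38019+29·57·23=76038; k=2: 47937+0+29·29·23=67280 → min 67280 | Q..S: k=2: 0+33350+57·29·50=116000; k=3: 38019+0+57·23·50=103569 → min 103569.
Length 4: P..S: k=1: 0+103569+29·57·50=186219; k=2: 47937+33350+29·29·50=123337; k=3: 67280+0+29·23·50=100630 → min 100630.
Optimal parenthesization: (((P·Q)·R)·S) with cost 100630.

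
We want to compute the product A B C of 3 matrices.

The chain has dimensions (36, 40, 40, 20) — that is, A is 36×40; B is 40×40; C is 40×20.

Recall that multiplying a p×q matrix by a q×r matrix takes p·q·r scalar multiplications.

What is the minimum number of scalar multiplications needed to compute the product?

Order (A (B C)): (B C): 40×40 by 40×20 → 40×20, cost 40·40·20 = 32000; (A (B C)): 36×40 by 40×20 → 36×20, cost 36·40·20 = 28800; cumulative 60800. Total 60800.
Order ((A B) C): (A B): 36×40 by 40×40 → 36×40, cost 36·40·40 = 57600; ((A B) C): 36×40 by 40×20 → 36×20, cost 36·40·20 = 28800; cumulative 86400. Total 86400.
Minimum: 60800.

60800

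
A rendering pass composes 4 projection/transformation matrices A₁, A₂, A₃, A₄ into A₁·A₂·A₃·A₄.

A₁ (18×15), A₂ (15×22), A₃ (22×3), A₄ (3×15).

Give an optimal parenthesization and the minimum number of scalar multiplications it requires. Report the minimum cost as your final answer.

2610

Adjacent pairs: A₁A₂ = 18·15·22 = 5940; A₂A₃ = 15·22·3 = 990; A₃A₄ = 22·3·15 = 990.
Length 3: A₁..A₃: k=1: 0+990+18·15·3=1800; k=2: 5940+0+18·22·3=7128 → min 1800 | A₂..A₄: k=2: 0+990+15·22·15=5940; k=3: 990+0+15·3·15=1665 → min 1665.
Length 4: A₁..A₄: k=1: 0+1665+18·15·15=5715; k=2: 5940+990+18·22·15=12870; k=3: 1800+0+18·3·15=2610 → min 2610.
Optimal parenthesization: ((A₁·(A₂·A₃))·A₄) with cost 2610.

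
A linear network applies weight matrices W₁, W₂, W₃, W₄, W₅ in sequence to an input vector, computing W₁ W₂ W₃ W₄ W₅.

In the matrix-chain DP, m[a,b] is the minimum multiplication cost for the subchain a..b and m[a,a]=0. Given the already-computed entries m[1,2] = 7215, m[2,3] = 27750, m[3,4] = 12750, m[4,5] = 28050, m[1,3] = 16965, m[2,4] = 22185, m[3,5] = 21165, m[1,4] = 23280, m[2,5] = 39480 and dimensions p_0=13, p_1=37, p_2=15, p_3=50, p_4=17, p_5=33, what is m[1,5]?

30573

m[1,5] = min over k∈[1,4] of m[1,k]+m[k+1,5]+p_{0}·p_k·p_{5}.
k=1: 0 + 39480 + 13·37·33 = 55353; k=2: 7215 + 21165 + 13·15·33 = 34815; k=3: 16965 + 28050 + 13·50·33 = 66465; k=4: 23280 + 0 + 13·17·33 = 30573.
Minimum: 30573 at k=4.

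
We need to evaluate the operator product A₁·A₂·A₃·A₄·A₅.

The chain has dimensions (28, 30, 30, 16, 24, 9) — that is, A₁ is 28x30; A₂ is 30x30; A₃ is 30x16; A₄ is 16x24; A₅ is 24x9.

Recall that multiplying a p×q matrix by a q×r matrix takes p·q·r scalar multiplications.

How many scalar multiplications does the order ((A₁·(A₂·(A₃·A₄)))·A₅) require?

(A₃·A₄): 30×16 by 16×24 → 30×24, cost 30·16·24 = 11520
(A₂·(A₃·A₄)): 30×30 by 30×24 → 30×24, cost 30·30·24 = 21600; cumulative 33120
(A₁·(A₂·(A₃·A₄))): 28×30 by 30×24 → 28×24, cost 28·30·24 = 20160; cumulative 53280
((A₁·(A₂·(A₃·A₄)))·A₅): 28×24 by 24×9 → 28×9, cost 28·24·9 = 6048; cumulative 59328
Total: 59328 scalar multiplications.

59328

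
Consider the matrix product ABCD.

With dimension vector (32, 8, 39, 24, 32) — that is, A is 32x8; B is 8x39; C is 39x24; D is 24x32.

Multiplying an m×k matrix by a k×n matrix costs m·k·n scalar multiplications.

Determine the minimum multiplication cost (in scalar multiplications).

Adjacent pairs: AB = 32·8·39 = 9984; BC = 8·39·24 = 7488; CD = 39·24·32 = 29952.
Length 3: A..C: k=1: 0+7488+32·8·24=13632; k=2: 9984+0+32·39·24=39936 → min 13632 | B..D: k=2: 0+29952+8·39·32=39936; k=3: 7488+0+8·24·32=13632 → min 13632.
Length 4: A..D: k=1: 0+13632+32·8·32=21824; k=2: 9984+29952+32·39·32=79872; k=3: 13632+0+32·24·32=38208 → min 21824.
Optimal order: (A((BC)D)) with cost 21824.

21824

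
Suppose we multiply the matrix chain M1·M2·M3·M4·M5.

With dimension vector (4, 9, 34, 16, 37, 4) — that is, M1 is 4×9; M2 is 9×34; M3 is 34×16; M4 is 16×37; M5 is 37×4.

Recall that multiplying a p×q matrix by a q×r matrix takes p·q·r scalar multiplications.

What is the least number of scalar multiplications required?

5912

Adjacent pairs: M1M2 = 4·9·34 = 1224; M2M3 = 9·34·16 = 4896; M3M4 = 34·16·37 = 20128; M4M5 = 16·37·4 = 2368.
Length 3: M1..M3: k=1: 0+4896+4·9·16=5472; k=2: 1224+0+4·34·16=3400 → min 3400 | M2..M4: k=2: 0+20128+9·34·37=31450; k=3: 4896+0+9·16·37=10224 → min 10224 | M3..M5: k=3: 0+2368+34·16·4=4544; k=4: 20128+0+34·37·4=25160 → min 4544.
Length 4: M1..M4: k=1: 0+10224+4·9·37=11556; k=2: 1224+20128+4·34·37=26384; k=3: 3400+0+4·16·37=5768 → min 5768 | M2..M5: k=2: 0+4544+9·34·4=5768; k=3: 4896+2368+9·16·4=7840; k=4: 10224+0+9·37·4=11556 → min 5768.
Length 5: M1..M5: k=1: 0+5768+4·9·4=5912; k=2: 1224+4544+4·34·4=6312; k=3: 3400+2368+4·16·4=6024; k=4: 5768+0+4·37·4=6360 → min 5912.
Optimal order: (M1·(M2·(M3·(M4·M5)))) with cost 5912.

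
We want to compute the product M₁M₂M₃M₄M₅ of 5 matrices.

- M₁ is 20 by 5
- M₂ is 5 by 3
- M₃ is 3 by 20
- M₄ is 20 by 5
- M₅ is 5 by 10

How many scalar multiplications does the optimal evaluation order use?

1350

Adjacent pairs: M₁M₂ = 20·5·3 = 300; M₂M₃ = 5·3·20 = 300; M₃M₄ = 3·20·5 = 300; M₄M₅ = 20·5·10 = 1000.
Length 3: M₁..M₃: k=1: 0+300+20·5·20=2300; k=2: 300+0+20·3·20=1500 → min 1500 | M₂..M₄: k=2: 0+300+5·3·5=375; k=3: 300+0+5·20·5=800 → min 375 | M₃..M₅: k=3: 0+1000+3·20·10=1600; k=4: 300+0+3·5·10=450 → min 450.
Length 4: M₁..M₄: k=1: 0+375+20·5·5=875; k=2: 300+300+20·3·5=900; k=3: 1500+0+20·20·5=3500 → min 875 | M₂..M₅: k=2: 0+450+5·3·10=600; k=3: 300+1000+5·20·10=2300; k=4: 375+0+5·5·10=625 → min 600.
Length 5: M₁..M₅: k=1: 0+600+20·5·10=1600; k=2: 300+450+20·3·10=1350; k=3: 1500+1000+20·20·10=6500; k=4: 875+0+20·5·10=1875 → min 1350.
Optimal order: ((M₁M₂)((M₃M₄)M₅)) with cost 1350.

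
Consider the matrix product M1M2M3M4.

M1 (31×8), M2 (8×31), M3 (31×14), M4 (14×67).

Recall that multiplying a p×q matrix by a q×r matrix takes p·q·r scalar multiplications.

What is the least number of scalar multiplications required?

Adjacent pairs: M1M2 = 31·8·31 = 7688; M2M3 = 8·31·14 = 3472; M3M4 = 31·14·67 = 29078.
Length 3: M1..M3: k=1: 0+3472+31·8·14=6944; k=2: 7688+0+31·31·14=21142 → min 6944 | M2..M4: k=2: 0+29078+8·31·67=45694; k=3: 3472+0+8·14·67=10976 → min 10976.
Length 4: M1..M4: k=1: 0+10976+31·8·67=27592; k=2: 7688+29078+31·31·67=101153; k=3: 6944+0+31·14·67=36022 → min 27592.
Optimal order: (M1((M2M3)M4)) with cost 27592.

27592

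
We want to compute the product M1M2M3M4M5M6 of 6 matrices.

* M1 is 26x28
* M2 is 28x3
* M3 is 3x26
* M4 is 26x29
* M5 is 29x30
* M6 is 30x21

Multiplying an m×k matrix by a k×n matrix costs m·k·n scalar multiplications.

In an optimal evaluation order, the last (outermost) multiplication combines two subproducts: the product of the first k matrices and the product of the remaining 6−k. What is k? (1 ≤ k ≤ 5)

Adjacent pairs: M1M2 = 26·28·3 = 2184; M2M3 = 28·3·26 = 2184; M3M4 = 3·26·29 = 2262; M4M5 = 26·29·30 = 22620; M5M6 = 29·30·21 = 18270.
Length 3: M1..M3: k=1: 0+2184+26·28·26=21112; k=2: 2184+0+26·3·26=4212 → min 4212 | M2..M4: k=2: 0+2262+28·3·29=4698; k=3: 2184+0+28·26·29=23296 → min 4698 | M3..M5: k=3: 0+22620+3·26·30=24960; k=4: 2262+0+3·29·30=4872 → min 4872 | M4..M6: k=4: 0+18270+26·29·21=34104; k=5: 22620+0+26·30·21=39000 → min 34104.
Length 4: M1..M4: k=1: 0+4698+26·28·29=25810; k=2: 2184+2262+26·3·29=6708; k=3: 4212+0+26·26·29=23816 → min 6708 | M2..M5: k=2: 0+4872+28·3·30=7392; k=3: 2184+22620+28·26·30=46644; k=4: 4698+0+28·29·30=29058 → min 7392 | M3..M6: k=3: 0+34104+3·26·21=35742; k=4: 2262+18270+3·29·21=22359; k=5: 4872+0+3·30·21=6762 → min 6762.
Length 5: M1..M5: k=1: 0+7392+26·28·30=29232; k=2: 2184+4872+26·3·30=9396; k=3: 4212+22620+26·26·30=47112; k=4: 6708+0+26·29·30=29328 → min 9396 | M2..M6: k=2: 0+6762+28·3·21=8526; k=3: 2184+34104+28·26·21=51576; k=4: 4698+18270+28·29·21=40020; k=5: 7392+0+28·30·21=25032 → min 8526.
Top-level splits: k=1: (M1..M1)·(M2..M6) → 0+8526+26·28·21 = 23814; k=2: (M1..M2)·(M3..M6) → 2184+6762+26·3·21 = 10584; k=3: (M1..M3)·(M4..M6) → 4212+34104+26·26·21 = 52512; k=4: (M1..M4)·(M5..M6) → 6708+18270+26·29·21 = 40812; k=5: (M1..M5)·(M6..M6) → 9396+0+26·30·21 = 25776.
Best split is after M2, i.e. k = 2.

2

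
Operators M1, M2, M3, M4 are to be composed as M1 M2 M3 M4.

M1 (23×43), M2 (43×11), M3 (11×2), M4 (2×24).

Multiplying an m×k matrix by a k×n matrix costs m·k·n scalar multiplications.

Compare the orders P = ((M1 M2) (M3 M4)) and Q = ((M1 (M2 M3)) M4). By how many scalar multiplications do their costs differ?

Order P = ((M1 M2) (M3 M4)): (M1 M2): 23×43 by 43×11 → 23×11, cost 23·43·11 = 10879; (M3 M4): 11×2 by 2×24 → 11×24, cost 11·2·24 = 528; ((M1 M2) (M3 M4)): 23×11 by 11×24 → 23×24, cost 23·11·24 = 6072; cumulative 17479. Total 17479.
Order Q = ((M1 (M2 M3)) M4): (M2 M3): 43×11 by 11×2 → 43×2, cost 43·11·2 = 946; (M1 (M2 M3)): 23×43 by 43×2 → 23×2, cost 23·43·2 = 1978; cumulative 2924; ((M1 (M2 M3)) M4): 23×2 by 2×24 → 23×24, cost 23·2·24 = 1104; cumulative 4028. Total 4028.
Difference: |17479 − 4028| = 13451.

13451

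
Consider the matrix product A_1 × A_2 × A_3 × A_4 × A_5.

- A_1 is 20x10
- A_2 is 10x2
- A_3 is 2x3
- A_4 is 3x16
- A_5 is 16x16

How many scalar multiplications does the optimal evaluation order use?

Adjacent pairs: A_1A_2 = 20·10·2 = 400; A_2A_3 = 10·2·3 = 60; A_3A_4 = 2·3·16 = 96; A_4A_5 = 3·16·16 = 768.
Length 3: A_1..A_3: k=1: 0+60+20·10·3=660; k=2: 400+0+20·2·3=520 → min 520 | A_2..A_4: k=2: 0+96+10·2·16=416; k=3: 60+0+10·3·16=540 → min 416 | A_3..A_5: k=3: 0+768+2·3·16=864; k=4: 96+0+2·16·16=608 → min 608.
Length 4: A_1..A_4: k=1: 0+416+20·10·16=3616; k=2: 400+96+20·2·16=1136; k=3: 520+0+20·3·16=1480 → min 1136 | A_2..A_5: k=2: 0+608+10·2·16=928; k=3: 60+768+10·3·16=1308; k=4: 416+0+10·16·16=2976 → min 928.
Length 5: A_1..A_5: k=1: 0+928+20·10·16=4128; k=2: 400+608+20·2·16=1648; k=3: 520+768+20·3·16=2248; k=4: 1136+0+20·16·16=6256 → min 1648.
Optimal order: ((A_1 × A_2) × ((A_3 × A_4) × A_5)) with cost 1648.

1648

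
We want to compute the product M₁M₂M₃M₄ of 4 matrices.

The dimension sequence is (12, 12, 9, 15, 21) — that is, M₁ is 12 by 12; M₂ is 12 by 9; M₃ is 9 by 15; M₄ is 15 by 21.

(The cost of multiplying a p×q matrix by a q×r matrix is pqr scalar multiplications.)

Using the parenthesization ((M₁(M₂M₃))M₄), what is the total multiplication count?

7560

(M₂M₃): 12×9 by 9×15 → 12×15, cost 12·9·15 = 1620
(M₁(M₂M₃)): 12×12 by 12×15 → 12×15, cost 12·12·15 = 2160; cumulative 3780
((M₁(M₂M₃))M₄): 12×15 by 15×21 → 12×21, cost 12·15·21 = 3780; cumulative 7560
Total: 7560 scalar multiplications.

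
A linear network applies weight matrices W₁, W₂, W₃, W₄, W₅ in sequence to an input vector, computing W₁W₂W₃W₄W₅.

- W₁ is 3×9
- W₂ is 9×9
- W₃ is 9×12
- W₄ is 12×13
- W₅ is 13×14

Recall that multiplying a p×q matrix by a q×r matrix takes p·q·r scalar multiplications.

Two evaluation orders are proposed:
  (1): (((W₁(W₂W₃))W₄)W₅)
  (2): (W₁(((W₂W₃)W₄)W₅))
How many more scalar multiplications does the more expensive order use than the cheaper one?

2082

Order (1) = (((W₁(W₂W₃))W₄)W₅): (W₂W₃): 9×9 by 9×12 → 9×12, cost 9·9·12 = 972; (W₁(W₂W₃)): 3×9 by 9×12 → 3×12, cost 3·9·12 = 324; cumulative 1296; ((W₁(W₂W₃))W₄): 3×12 by 12×13 → 3×13, cost 3·12·13 = 468; cumulative 1764; (((W₁(W₂W₃))W₄)W₅): 3×13 by 13×14 → 3×14, cost 3·13·14 = 546; cumulative 2310. Total 2310.
Order (2) = (W₁(((W₂W₃)W₄)W₅)): (W₂W₃): 9×9 by 9×12 → 9×12, cost 9·9·12 = 972; ((W₂W₃)W₄): 9×12 by 12×13 → 9×13, cost 9·12·13 = 1404; cumulative 2376; (((W₂W₃)W₄)W₅): 9×13 by 13×14 → 9×14, cost 9·13·14 = 1638; cumulative 4014; (W₁(((W₂W₃)W₄)W₅)): 3×9 by 9×14 → 3×14, cost 3·9·14 = 378; cumulative 4392. Total 4392.
Difference: |2310 − 4392| = 2082.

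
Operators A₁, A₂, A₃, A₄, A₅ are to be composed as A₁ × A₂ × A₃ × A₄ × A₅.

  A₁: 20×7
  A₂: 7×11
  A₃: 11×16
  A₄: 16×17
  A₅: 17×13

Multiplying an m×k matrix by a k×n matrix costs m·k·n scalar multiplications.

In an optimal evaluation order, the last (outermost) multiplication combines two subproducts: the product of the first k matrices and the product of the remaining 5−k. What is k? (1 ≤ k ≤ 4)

Adjacent pairs: A₁A₂ = 20·7·11 = 1540; A₂A₃ = 7·11·16 = 1232; A₃A₄ = 11·16·17 = 2992; A₄A₅ = 16·17·13 = 3536.
Length 3: A₁..A₃: k=1: 0+1232+20·7·16=3472; k=2: 1540+0+20·11·16=5060 → min 3472 | A₂..A₄: k=2: 0+2992+7·11·17=4301; k=3: 1232+0+7·16·17=3136 → min 3136 | A₃..A₅: k=3: 0+3536+11·16·13=5824; k=4: 2992+0+11·17·13=5423 → min 5423.
Length 4: A₁..A₄: k=1: 0+3136+20·7·17=5516; k=2: 1540+2992+20·11·17=8272; k=3: 3472+0+20·16·17=8912 → min 5516 | A₂..A₅: k=2: 0+5423+7·11·13=6424; k=3: 1232+3536+7·16·13=6224; k=4: 3136+0+7·17·13=4683 → min 4683.
Top-level splits: k=1: (A₁..A₁)·(A₂..A₅) → 0+4683+20·7·13 = 6503; k=2: (A₁..A₂)·(A₃..A₅) → 1540+5423+20·11·13 = 9823; k=3: (A₁..A₃)·(A₄..A₅) → 3472+3536+20·16·13 = 11168; k=4: (A₁..A₄)·(A₅..A₅) → 5516+0+20·17·13 = 9936.
Best split is after A₁, i.e. k = 1.

1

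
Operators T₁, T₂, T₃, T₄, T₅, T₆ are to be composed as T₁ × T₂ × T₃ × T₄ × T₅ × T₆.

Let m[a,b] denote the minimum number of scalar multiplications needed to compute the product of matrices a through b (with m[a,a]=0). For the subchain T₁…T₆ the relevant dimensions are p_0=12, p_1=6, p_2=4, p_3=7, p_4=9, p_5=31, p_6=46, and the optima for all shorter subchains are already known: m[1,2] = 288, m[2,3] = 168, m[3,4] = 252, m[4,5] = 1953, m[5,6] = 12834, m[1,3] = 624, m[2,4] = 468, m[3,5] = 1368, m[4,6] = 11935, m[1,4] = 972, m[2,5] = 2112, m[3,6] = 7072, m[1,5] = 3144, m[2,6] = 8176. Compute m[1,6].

9568

m[1,6] = min over k∈[1,5] of m[1,k]+m[k+1,6]+p_{0}·p_k·p_{6}.
k=1: 0 + 8176 + 12·6·46 = 11488; k=2: 288 + 7072 + 12·4·46 = 9568; k=3: 624 + 11935 + 12·7·46 = 16423; k=4: 972 + 12834 + 12·9·46 = 18774; k=5: 3144 + 0 + 12·31·46 = 20256.
Minimum: 9568 at k=2.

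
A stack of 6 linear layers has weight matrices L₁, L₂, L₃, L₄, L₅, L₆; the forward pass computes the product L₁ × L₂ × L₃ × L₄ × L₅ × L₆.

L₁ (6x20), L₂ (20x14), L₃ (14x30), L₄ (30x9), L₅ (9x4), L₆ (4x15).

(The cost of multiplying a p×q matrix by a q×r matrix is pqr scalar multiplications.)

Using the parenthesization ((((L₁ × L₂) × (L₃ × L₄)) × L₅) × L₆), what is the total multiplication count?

6792

(L₁ × L₂): 6×20 by 20×14 → 6×14, cost 6·20·14 = 1680
(L₃ × L₄): 14×30 by 30×9 → 14×9, cost 14·30·9 = 3780
((L₁ × L₂) × (L₃ × L₄)): 6×14 by 14×9 → 6×9, cost 6·14·9 = 756; cumulative 6216
(((L₁ × L₂) × (L₃ × L₄)) × L₅): 6×9 by 9×4 → 6×4, cost 6·9·4 = 216; cumulative 6432
((((L₁ × L₂) × (L₃ × L₄)) × L₅) × L₆): 6×4 by 4×15 → 6×15, cost 6·4·15 = 360; cumulative 6792
Total: 6792 scalar multiplications.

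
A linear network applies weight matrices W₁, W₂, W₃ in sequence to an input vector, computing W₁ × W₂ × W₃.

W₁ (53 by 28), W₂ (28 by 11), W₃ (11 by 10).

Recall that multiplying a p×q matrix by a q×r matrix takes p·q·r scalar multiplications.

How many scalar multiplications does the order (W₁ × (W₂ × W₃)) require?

(W₂ × W₃): 28×11 by 11×10 → 28×10, cost 28·11·10 = 3080
(W₁ × (W₂ × W₃)): 53×28 by 28×10 → 53×10, cost 53·28·10 = 14840; cumulative 17920
Total: 17920 scalar multiplications.

17920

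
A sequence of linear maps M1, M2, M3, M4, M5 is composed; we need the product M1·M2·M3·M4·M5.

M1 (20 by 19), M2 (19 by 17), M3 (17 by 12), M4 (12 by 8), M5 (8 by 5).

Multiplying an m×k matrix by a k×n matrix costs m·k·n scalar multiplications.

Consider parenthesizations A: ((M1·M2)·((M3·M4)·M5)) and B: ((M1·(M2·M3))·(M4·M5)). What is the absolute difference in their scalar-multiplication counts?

Order A = ((M1·M2)·((M3·M4)·M5)): (M1·M2): 20×19 by 19×17 → 20×17, cost 20·19·17 = 6460; (M3·M4): 17×12 by 12×8 → 17×8, cost 17·12·8 = 1632; ((M3·M4)·M5): 17×8 by 8×5 → 17×5, cost 17·8·5 = 680; cumulative 2312; ((M1·M2)·((M3·M4)·M5)): 20×17 by 17×5 → 20×5, cost 20·17·5 = 1700; cumulative 10472. Total 10472.
Order B = ((M1·(M2·M3))·(M4·M5)): (M2·M3): 19×17 by 17×12 → 19×12, cost 19·17·12 = 3876; (M1·(M2·M3)): 20×19 by 19×12 → 20×12, cost 20·19·12 = 4560; cumulative 8436; (M4·M5): 12×8 by 8×5 → 12×5, cost 12·8·5 = 480; ((M1·(M2·M3))·(M4·M5)): 20×12 by 12×5 → 20×5, cost 20·12·5 = 1200; cumulative 10116. Total 10116.
Difference: |10472 − 10116| = 356.

356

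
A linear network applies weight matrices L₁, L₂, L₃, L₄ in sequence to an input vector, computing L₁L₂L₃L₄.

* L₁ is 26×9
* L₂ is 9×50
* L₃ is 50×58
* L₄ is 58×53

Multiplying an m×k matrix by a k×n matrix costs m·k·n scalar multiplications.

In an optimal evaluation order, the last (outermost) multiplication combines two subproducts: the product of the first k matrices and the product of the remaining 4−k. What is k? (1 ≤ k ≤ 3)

1

Adjacent pairs: L₁L₂ = 26·9·50 = 11700; L₂L₃ = 9·50·58 = 26100; L₃L₄ = 50·58·53 = 153700.
Length 3: L₁..L₃: k=1: 0+26100+26·9·58=39672; k=2: 11700+0+26·50·58=87100 → min 39672 | L₂..L₄: k=2: 0+153700+9·50·53=177550; k=3: 26100+0+9·58·53=53766 → min 53766.
Top-level splits: k=1: (L₁..L₁)·(L₂..L₄) → 0+53766+26·9·53 = 66168; k=2: (L₁..L₂)·(L₃..L₄) → 11700+153700+26·50·53 = 234300; k=3: (L₁..L₃)·(L₄..L₄) → 39672+0+26·58·53 = 119596.
Best split is after L₁, i.e. k = 1.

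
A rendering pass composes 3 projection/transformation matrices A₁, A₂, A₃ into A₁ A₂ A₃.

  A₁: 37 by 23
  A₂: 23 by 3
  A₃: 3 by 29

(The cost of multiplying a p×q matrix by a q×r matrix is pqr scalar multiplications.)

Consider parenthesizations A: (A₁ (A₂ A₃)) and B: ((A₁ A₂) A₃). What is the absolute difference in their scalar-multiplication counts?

20908

Order A = (A₁ (A₂ A₃)): (A₂ A₃): 23×3 by 3×29 → 23×29, cost 23·3·29 = 2001; (A₁ (A₂ A₃)): 37×23 by 23×29 → 37×29, cost 37·23·29 = 24679; cumulative 26680. Total 26680.
Order B = ((A₁ A₂) A₃): (A₁ A₂): 37×23 by 23×3 → 37×3, cost 37·23·3 = 2553; ((A₁ A₂) A₃): 37×3 by 3×29 → 37×29, cost 37·3·29 = 3219; cumulative 5772. Total 5772.
Difference: |26680 − 5772| = 20908.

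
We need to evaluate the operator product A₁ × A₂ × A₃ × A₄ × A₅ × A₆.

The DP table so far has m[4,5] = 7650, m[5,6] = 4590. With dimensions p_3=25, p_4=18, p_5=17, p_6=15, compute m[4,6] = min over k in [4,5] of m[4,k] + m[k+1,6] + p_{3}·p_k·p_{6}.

m[4,6] = min over k∈[4,5] of m[4,k]+m[k+1,6]+p_{3}·p_k·p_{6}.
k=4: 0 + 4590 + 25·18·15 = 11340; k=5: 7650 + 0 + 25·17·15 = 14025.
Minimum: 11340 at k=4.

11340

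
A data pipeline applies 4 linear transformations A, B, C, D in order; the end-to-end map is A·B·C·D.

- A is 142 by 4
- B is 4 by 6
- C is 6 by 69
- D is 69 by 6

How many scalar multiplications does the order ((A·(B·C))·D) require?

(B·C): 4×6 by 6×69 → 4×69, cost 4·6·69 = 1656
(A·(B·C)): 142×4 by 4×69 → 142×69, cost 142·4·69 = 39192; cumulative 40848
((A·(B·C))·D): 142×69 by 69×6 → 142×6, cost 142·69·6 = 58788; cumulative 99636
Total: 99636 scalar multiplications.

99636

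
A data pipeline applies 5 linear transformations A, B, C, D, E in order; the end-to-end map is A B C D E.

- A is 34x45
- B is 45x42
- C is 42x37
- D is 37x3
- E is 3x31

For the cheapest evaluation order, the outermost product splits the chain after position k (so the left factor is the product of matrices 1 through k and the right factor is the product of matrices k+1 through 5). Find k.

4

Adjacent pairs: AB = 34·45·42 = 64260; BC = 45·42·37 = 69930; CD = 42·37·3 = 4662; DE = 37·3·31 = 3441.
Length 3: A..C: k=1: 0+69930+34·45·37=126540; k=2: 64260+0+34·42·37=117096 → min 117096 | B..D: k=2: 0+4662+45·42·3=10332; k=3: 69930+0+45·37·3=74925 → min 10332 | C..E: k=3: 0+3441+42·37·31=51615; k=4: 4662+0+42·3·31=8568 → min 8568.
Length 4: A..D: k=1: 0+10332+34·45·3=14922; k=2: 64260+4662+34·42·3=73206; k=3: 117096+0+34·37·3=120870 → min 14922 | B..E: k=2: 0+8568+45·42·31=67158; k=3: 69930+3441+45·37·31=124986; k=4: 10332+0+45·3·31=14517 → min 14517.
Top-level splits: k=1: (A..A)·(B..E) → 0+14517+34·45·31 = 61947; k=2: (A..B)·(C..E) → 64260+8568+34·42·31 = 117096; k=3: (A..C)·(D..E) → 117096+3441+34·37·31 = 159535; k=4: (A..D)·(E..E) → 14922+0+34·3·31 = 18084.
Best split is after D, i.e. k = 4.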